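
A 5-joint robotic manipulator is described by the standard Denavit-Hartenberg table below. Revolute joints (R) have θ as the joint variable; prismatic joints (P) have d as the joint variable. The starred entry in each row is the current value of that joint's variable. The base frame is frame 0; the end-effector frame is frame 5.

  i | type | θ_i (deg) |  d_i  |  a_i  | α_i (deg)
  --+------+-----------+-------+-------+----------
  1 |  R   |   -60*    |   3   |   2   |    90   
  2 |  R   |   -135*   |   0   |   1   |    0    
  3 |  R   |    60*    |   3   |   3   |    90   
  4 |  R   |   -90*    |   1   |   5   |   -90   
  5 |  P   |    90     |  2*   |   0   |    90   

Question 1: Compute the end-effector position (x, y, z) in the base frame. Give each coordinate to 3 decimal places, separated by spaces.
2.543 -0.404 -2.796

after link 1: o_1 = (1.0000, -1.7321, 3.0000)
after link 2: o_2 = (0.6464, -1.1197, 2.2929)
after link 3: o_3 = (-1.5634, -3.2921, -0.6049)
after link 4: o_4 = (2.2838, 0.0444, -0.8637)
after link 5: o_5 = (2.5426, -0.4039, -2.7956)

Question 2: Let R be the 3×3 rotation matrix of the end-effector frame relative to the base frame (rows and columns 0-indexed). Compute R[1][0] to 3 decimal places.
End-effector x-axis (col 0 of R) = (0.4830,-0.8365,0.2588)
R[1][0] = -0.8365

-0.837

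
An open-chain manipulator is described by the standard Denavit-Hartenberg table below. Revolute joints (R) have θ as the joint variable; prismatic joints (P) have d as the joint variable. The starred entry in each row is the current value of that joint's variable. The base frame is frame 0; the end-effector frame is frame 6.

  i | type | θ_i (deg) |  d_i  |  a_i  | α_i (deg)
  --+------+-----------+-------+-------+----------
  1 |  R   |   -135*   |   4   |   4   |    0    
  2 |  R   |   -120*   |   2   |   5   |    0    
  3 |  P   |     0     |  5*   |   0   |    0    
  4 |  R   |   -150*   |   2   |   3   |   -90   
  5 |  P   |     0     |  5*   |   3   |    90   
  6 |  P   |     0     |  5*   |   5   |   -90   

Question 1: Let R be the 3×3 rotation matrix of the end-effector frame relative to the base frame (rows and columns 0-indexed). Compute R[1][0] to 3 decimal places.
-0.707

End-effector x-axis (col 0 of R) = (0.7071,-0.7071,0.0000)
R[1][0] = -0.7071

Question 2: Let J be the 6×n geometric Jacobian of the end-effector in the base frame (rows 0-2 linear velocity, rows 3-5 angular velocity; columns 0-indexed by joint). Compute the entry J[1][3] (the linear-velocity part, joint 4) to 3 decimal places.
axis z_3 = (0.0000,0.0000,1.0000); lever o_n−o_3 = (11.3137,-4.2426,7.0000)
cross product → J_v[:, 3] = (4.2426,11.3137,-0.0000)
J_ω[:, 3] = z_3
entry J[1][3] = 11.3137

11.314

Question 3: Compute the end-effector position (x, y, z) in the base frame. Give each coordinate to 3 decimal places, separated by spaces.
7.191 -2.241 18.000

after link 1: o_1 = (-2.8284, -2.8284, 4.0000)
after link 2: o_2 = (-4.1225, 2.0012, 6.0000)
after link 3: o_3 = (-4.1225, 2.0012, 11.0000)
after link 4: o_4 = (-2.0012, -0.1201, 13.0000)
after link 5: o_5 = (3.6557, 1.2941, 13.0000)
after link 6: o_6 = (7.1912, -2.2414, 18.0000)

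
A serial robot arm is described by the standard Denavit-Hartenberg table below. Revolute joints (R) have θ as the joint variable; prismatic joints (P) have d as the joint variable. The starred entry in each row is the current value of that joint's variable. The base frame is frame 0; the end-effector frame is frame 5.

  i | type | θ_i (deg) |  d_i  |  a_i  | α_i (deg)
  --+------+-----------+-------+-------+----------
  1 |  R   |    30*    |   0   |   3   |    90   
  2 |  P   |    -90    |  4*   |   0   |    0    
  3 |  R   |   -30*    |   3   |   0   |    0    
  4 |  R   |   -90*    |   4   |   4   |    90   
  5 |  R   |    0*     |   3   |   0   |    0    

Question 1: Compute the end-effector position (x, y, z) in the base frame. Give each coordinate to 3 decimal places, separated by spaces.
after link 1: o_1 = (2.5981, 1.5000, 0.0000)
after link 2: o_2 = (4.5981, -1.9641, 0.0000)
after link 3: o_3 = (6.0981, -4.5622, 0.0000)
after link 4: o_4 = (5.0981, -9.7583, 2.0000)
after link 5: o_5 = (6.3971, -9.0083, 4.5981)

6.397 -9.008 4.598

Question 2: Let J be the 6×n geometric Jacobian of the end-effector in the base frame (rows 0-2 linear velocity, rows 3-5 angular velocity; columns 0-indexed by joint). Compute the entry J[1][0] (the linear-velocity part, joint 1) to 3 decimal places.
6.397

axis z_0 = ẑ; lever o_n−o_0 = (6.3971,-9.0083,4.5981)
cross product → J_v[:, 0] = (9.0083,6.3971,-0.0000)
J_ω[:, 0] = z_0
entry J[1][0] = 6.3971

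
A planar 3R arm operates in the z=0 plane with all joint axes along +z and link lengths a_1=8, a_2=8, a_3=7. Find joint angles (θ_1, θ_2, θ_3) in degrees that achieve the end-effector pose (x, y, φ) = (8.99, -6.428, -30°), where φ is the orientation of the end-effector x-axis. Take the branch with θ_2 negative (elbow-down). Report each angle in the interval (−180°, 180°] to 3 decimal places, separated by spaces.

30.000 -150.003 90.003

wrist centre = target − a_3·(cos φ, sin φ) = (2.9278, -2.9280)
cos θ_2 = (17.1453−8²−8²)/(2·8·8) = -0.8661; θ_2 = -150.0031° (elbow-down)
β = atan2(-2.9280,2.9278) = -45.0017°; ψ = atan2(-3.9996,1.0716) = -75.0015°
θ_1 = β − ψ = 29.9998°
θ_3 = φ − θ_1 − θ_2 = 90.0033° (wrapped to (-180°,180°])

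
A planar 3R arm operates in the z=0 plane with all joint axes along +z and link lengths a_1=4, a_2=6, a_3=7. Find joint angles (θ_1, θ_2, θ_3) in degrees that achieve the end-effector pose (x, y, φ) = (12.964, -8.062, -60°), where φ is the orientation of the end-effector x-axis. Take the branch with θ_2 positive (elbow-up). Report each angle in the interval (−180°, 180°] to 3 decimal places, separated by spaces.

wrist centre = target − a_3·(cos φ, sin φ) = (9.4640, -1.9998)
cos θ_2 = (93.5666−4²−6²)/(2·4·6) = 0.8660; θ_2 = 30.0063° (elbow-up)
β = atan2(-1.9998,9.4640) = -11.9316°; ψ = atan2(3.0006,9.1958) = 18.0714°
θ_1 = β − ψ = -30.0029°
θ_3 = φ − θ_1 − θ_2 = -60.0034° (wrapped to (-180°,180°])

-30.003 30.006 -60.003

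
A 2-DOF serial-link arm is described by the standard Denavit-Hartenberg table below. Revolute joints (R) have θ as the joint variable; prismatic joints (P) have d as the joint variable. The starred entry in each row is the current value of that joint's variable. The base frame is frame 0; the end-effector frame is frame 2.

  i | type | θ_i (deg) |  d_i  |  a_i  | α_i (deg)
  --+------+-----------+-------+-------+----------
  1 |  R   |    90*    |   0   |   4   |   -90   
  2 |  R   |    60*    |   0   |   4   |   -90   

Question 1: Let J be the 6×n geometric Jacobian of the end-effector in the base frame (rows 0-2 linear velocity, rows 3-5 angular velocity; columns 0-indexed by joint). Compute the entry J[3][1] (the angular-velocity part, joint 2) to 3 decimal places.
-1.000

axis z_1 = (-1.0000,0.0000,0.0000); lever o_n−o_1 = (-0.0000,2.0000,-3.4641)
cross product → J_v[:, 1] = (-0.0000,-3.4641,-2.0000)
J_ω[:, 1] = z_1
entry J[3][1] = -1.0000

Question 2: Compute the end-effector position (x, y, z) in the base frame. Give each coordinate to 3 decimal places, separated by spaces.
0.000 6.000 -3.464

after link 1: o_1 = (0.0000, 4.0000, 0.0000)
after link 2: o_2 = (0.0000, 6.0000, -3.4641)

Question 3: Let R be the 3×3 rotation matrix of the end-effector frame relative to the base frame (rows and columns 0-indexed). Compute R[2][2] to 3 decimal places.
End-effector z-axis (col 2 of R) = (-0.0000,-0.8660,-0.5000)
R[2][2] = -0.5000

-0.500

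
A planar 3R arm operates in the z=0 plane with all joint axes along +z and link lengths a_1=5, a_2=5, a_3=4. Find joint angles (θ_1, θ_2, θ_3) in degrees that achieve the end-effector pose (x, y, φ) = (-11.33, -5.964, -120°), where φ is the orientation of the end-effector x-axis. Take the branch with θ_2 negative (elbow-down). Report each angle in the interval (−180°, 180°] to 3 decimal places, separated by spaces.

-149.997 -30.007 60.004

wrist centre = target − a_3·(cos φ, sin φ) = (-9.3300, -2.4999)
cos θ_2 = (93.2984−5²−5²)/(2·5·5) = 0.8660; θ_2 = -30.0066° (elbow-down)
β = atan2(-2.4999,-9.3300) = -165.0004°; ψ = atan2(-2.5005,9.3298) = -15.0033°
θ_1 = β − ψ = -149.9971°
θ_3 = φ − θ_1 − θ_2 = 60.0037° (wrapped to (-180°,180°])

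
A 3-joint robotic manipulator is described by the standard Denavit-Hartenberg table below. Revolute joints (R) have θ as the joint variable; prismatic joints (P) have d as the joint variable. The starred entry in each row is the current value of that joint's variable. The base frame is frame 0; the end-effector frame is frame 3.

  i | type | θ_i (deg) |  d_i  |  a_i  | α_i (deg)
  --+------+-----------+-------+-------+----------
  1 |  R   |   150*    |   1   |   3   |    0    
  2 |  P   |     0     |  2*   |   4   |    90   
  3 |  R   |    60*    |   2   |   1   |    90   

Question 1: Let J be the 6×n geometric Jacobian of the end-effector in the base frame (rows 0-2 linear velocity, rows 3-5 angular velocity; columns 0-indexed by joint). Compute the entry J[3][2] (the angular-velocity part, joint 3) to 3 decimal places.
axis z_2 = (0.5000,0.8660,0.0000); lever o_n−o_2 = (0.5670,1.9821,0.8660)
cross product → J_v[:, 2] = (0.7500,-0.4330,0.5000)
J_ω[:, 2] = z_2
entry J[3][2] = 0.5000

0.500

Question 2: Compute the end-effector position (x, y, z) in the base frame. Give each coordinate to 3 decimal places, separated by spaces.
-5.495 5.482 3.866

after link 1: o_1 = (-2.5981, 1.5000, 1.0000)
after link 2: o_2 = (-6.0622, 3.5000, 3.0000)
after link 3: o_3 = (-5.4952, 5.4821, 3.8660)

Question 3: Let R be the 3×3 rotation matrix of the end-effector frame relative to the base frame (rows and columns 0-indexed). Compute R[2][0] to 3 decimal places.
End-effector x-axis (col 0 of R) = (-0.4330,0.2500,0.8660)
R[2][0] = 0.8660

0.866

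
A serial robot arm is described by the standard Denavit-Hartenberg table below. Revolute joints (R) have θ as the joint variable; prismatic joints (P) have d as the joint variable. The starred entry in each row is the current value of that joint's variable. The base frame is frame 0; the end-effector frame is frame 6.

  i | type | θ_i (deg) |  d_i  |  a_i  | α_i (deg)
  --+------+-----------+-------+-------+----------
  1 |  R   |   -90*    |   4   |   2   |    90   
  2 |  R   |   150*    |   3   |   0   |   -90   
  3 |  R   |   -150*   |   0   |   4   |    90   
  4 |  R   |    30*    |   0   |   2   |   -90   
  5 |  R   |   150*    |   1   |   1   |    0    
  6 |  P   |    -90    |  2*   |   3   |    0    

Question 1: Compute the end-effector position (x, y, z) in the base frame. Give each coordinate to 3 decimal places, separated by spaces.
-8.074 -2.287 -0.686

after link 1: o_1 = (0.0000, -2.0000, 4.0000)
after link 2: o_2 = (-3.0000, -2.0000, 4.0000)
after link 3: o_3 = (-5.0000, -5.0000, 2.2679)
after link 4: o_4 = (-5.8660, -5.7990, 0.6519)
after link 5: o_5 = (-5.6740, -4.4285, 0.9432)
after link 6: o_6 = (-8.0736, -2.2868, -0.6863)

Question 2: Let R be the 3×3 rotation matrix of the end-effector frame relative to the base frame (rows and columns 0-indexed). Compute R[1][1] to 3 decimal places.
End-effector y-axis (col 1 of R) = (-0.0580,0.5625,0.8248)
R[1][1] = 0.5625

0.563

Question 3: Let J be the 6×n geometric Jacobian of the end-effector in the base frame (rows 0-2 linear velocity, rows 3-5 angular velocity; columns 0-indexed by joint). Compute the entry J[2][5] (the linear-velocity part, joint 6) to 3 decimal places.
prismatic axis z_5 = (0.2500,0.8080,-0.5335)
J_v[:, 5] = z_5; J_ω[:, 5] = (0,0,0)
entry J[2][5] = -0.5335

-0.533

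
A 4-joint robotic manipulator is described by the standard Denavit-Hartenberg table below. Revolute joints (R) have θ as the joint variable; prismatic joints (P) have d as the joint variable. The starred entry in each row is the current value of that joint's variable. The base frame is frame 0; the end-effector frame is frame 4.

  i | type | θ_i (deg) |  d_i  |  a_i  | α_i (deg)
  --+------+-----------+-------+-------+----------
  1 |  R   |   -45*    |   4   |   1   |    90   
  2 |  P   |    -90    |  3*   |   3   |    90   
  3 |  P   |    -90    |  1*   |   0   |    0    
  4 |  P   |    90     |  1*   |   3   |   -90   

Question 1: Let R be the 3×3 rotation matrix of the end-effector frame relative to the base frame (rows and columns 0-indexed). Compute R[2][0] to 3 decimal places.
-1.000

End-effector x-axis (col 0 of R) = (0.0000,-0.0000,-1.0000)
R[2][0] = -1.0000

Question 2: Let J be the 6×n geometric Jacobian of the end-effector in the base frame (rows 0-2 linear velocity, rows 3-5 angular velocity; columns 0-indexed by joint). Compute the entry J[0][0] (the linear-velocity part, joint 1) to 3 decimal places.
1.414

axis z_0 = ẑ; lever o_n−o_0 = (-2.8284,-1.4142,-2.0000)
cross product → J_v[:, 0] = (1.4142,-2.8284,0.0000)
J_ω[:, 0] = z_0
entry J[0][0] = 1.4142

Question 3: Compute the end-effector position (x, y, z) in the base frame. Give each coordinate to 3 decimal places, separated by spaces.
after link 1: o_1 = (0.7071, -0.7071, 4.0000)
after link 2: o_2 = (-1.4142, -2.8284, 1.0000)
after link 3: o_3 = (-2.1213, -2.1213, 1.0000)
after link 4: o_4 = (-2.8284, -1.4142, -2.0000)

-2.828 -1.414 -2.000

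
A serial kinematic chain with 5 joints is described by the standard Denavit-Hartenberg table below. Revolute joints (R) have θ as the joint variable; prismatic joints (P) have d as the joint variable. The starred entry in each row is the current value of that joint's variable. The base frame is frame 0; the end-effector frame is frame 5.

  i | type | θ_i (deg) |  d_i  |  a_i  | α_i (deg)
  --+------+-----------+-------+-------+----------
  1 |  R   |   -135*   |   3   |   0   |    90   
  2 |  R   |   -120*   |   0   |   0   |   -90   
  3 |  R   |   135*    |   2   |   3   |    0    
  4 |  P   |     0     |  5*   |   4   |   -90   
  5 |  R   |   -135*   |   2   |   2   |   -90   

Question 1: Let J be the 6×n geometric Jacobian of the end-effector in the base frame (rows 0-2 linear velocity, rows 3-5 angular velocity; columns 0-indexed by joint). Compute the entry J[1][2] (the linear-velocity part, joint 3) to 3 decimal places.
axis z_2 = (-0.6124,-0.6124,-0.5000); lever o_n−o_2 = (-5.2562,-8.8420,0.4382)
cross product → J_v[:, 2] = (-4.6893,2.8964,2.1958)
J_ω[:, 2] = z_2
entry J[1][2] = 2.8964

2.896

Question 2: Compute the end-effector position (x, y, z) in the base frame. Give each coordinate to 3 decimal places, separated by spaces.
-5.256 -8.842 3.438

after link 1: o_1 = (0.0000, 0.0000, 3.0000)
after link 2: o_2 = (0.0000, 0.0000, 3.0000)
after link 3: o_3 = (-0.4747, -3.4747, 3.8371)
after link 4: o_4 = (-2.5366, -9.5366, 3.7866)
after link 5: o_5 = (-5.2562, -8.8420, 3.4382)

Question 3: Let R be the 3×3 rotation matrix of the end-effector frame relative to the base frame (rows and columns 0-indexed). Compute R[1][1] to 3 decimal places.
-0.250

End-effector y-axis (col 1 of R) = (0.7500,-0.2500,-0.6124)
R[1][1] = -0.2500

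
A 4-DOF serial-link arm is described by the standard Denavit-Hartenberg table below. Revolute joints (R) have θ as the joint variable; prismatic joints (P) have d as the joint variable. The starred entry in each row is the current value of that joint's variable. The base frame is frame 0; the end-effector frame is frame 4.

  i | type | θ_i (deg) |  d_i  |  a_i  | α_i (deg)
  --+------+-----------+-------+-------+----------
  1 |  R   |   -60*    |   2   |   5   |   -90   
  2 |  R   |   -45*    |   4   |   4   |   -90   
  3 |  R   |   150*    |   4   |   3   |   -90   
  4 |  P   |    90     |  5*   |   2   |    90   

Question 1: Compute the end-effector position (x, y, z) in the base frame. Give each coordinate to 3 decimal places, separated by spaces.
after link 1: o_1 = (2.5000, -4.3301, 2.0000)
after link 2: o_2 = (7.3783, -4.7796, 4.8284)
after link 3: o_3 = (6.5749, -6.3881, 0.1629)
after link 4: o_4 = (8.7339, -1.4674, -0.1907)

8.734 -1.467 -0.191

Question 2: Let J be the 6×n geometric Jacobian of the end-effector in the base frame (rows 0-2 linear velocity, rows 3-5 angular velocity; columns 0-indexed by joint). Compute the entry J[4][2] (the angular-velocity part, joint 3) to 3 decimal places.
axis z_2 = (0.3536,-0.6124,-0.7071); lever o_n−o_2 = (1.3556,3.3122,-5.0191)
cross product → J_v[:, 2] = (5.4157,0.8159,2.0012)
J_ω[:, 2] = z_2
entry J[4][2] = -0.6124

-0.612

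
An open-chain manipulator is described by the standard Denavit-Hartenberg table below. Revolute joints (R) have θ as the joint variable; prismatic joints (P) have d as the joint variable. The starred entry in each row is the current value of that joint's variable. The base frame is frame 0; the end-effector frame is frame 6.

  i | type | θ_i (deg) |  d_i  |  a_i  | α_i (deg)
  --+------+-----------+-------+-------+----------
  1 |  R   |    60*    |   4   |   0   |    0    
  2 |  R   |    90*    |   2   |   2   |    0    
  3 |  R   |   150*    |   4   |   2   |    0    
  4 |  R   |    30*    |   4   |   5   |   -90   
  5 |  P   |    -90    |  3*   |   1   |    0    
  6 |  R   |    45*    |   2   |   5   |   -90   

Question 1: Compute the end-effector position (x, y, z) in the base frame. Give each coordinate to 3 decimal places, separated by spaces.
after link 1: o_1 = (0.0000, 0.0000, 4.0000)
after link 2: o_2 = (-1.7321, 1.0000, 6.0000)
after link 3: o_3 = (-0.7321, -0.7321, 10.0000)
after link 4: o_4 = (3.5981, -3.2321, 14.0000)
after link 5: o_5 = (5.0981, -0.6340, 15.0000)
after link 6: o_6 = (9.1599, -0.6697, 18.5355)

9.160 -0.670 18.536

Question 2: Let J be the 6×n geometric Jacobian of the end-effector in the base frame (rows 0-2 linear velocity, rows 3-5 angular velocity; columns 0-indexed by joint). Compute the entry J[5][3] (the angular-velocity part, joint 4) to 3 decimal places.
1.000

axis z_3 = (0.0000,0.0000,1.0000); lever o_n−o_3 = (9.8920,0.0624,8.5355)
cross product → J_v[:, 3] = (-0.0624,9.8920,0.0000)
J_ω[:, 3] = z_3
entry J[5][3] = 1.0000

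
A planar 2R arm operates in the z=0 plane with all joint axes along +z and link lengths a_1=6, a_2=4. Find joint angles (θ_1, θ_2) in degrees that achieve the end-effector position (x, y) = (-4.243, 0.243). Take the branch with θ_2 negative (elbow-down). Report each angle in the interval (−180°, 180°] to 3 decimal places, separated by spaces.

-141.551 -134.995

cos θ_2 = (18.0621−6²−4²)/(2·6·4) = -0.7070; θ_2 = -134.9946° (elbow-down)
β = atan2(0.2430,-4.2430) = 176.7222°; ψ = atan2(-2.8287,3.1718) = -41.7271°
θ_1 = β − ψ = 218.4493°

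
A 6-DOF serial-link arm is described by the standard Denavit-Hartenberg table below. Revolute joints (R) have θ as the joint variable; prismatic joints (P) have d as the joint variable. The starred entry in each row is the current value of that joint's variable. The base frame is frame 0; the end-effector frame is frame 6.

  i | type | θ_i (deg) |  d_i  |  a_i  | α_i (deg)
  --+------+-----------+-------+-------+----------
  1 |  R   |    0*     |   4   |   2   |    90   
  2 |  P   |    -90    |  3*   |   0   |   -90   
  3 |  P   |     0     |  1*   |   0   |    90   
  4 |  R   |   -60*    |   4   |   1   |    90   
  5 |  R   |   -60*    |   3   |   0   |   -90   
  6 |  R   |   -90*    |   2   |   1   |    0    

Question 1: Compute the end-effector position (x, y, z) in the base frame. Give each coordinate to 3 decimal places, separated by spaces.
after link 1: o_1 = (2.0000, 0.0000, 4.0000)
after link 2: o_2 = (2.0000, -3.0000, 4.0000)
after link 3: o_3 = (3.0000, -3.0000, 4.0000)
after link 4: o_4 = (2.1340, -7.0000, 3.5000)
after link 5: o_5 = (0.6340, -7.0000, 6.0981)
after link 6: o_6 = (-1.3660, -8.0000, 6.0981)

-1.366 -8.000 6.098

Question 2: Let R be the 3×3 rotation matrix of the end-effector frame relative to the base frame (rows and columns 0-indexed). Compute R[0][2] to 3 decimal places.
-0.750

End-effector z-axis (col 2 of R) = (-0.7500,-0.5000,-0.4330)
R[0][2] = -0.7500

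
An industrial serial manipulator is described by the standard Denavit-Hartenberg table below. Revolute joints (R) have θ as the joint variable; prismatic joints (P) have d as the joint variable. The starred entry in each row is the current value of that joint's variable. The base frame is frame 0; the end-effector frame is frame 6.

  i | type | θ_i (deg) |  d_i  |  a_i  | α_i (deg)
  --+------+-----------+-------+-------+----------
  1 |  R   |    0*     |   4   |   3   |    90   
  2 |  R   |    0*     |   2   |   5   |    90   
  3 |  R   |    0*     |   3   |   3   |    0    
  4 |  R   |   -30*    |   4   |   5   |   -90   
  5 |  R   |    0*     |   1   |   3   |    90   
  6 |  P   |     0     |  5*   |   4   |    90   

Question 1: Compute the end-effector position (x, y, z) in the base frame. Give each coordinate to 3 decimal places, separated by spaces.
after link 1: o_1 = (3.0000, 0.0000, 4.0000)
after link 2: o_2 = (8.0000, -2.0000, 4.0000)
after link 3: o_3 = (11.0000, -2.0000, 1.0000)
after link 4: o_4 = (15.3301, 0.5000, -3.0000)
after link 5: o_5 = (18.4282, 1.1340, -3.0000)
after link 6: o_6 = (21.8923, 3.1340, -8.0000)

21.892 3.134 -8.000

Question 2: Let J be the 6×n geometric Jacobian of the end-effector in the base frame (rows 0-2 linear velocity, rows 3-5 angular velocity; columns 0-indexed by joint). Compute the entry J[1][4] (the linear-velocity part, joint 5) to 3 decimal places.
axis z_4 = (0.5000,-0.8660,0.0000); lever o_n−o_4 = (6.5622,2.6340,-5.0000)
cross product → J_v[:, 4] = (4.3301,2.5000,7.0000)
J_ω[:, 4] = z_4
entry J[1][4] = 2.5000

2.500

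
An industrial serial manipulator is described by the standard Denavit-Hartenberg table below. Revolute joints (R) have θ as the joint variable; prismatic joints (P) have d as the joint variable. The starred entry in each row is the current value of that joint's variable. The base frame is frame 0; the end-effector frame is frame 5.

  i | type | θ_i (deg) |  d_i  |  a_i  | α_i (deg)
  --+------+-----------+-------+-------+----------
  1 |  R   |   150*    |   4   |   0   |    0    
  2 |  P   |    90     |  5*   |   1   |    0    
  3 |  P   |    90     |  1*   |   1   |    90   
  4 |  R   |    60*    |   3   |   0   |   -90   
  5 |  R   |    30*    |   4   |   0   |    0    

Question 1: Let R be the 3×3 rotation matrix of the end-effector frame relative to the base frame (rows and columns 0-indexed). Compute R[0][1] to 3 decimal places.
0.217

End-effector y-axis (col 1 of R) = (0.2165,0.8750,-0.4330)
R[0][1] = 0.2165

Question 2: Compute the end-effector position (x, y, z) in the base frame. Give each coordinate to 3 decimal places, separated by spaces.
-4.134 -2.232 12.000

after link 1: o_1 = (0.0000, 0.0000, 4.0000)
after link 2: o_2 = (-0.5000, -0.8660, 9.0000)
after link 3: o_3 = (0.3660, -1.3660, 10.0000)
after link 4: o_4 = (-1.1340, -3.9641, 10.0000)
after link 5: o_5 = (-4.1340, -2.2321, 12.0000)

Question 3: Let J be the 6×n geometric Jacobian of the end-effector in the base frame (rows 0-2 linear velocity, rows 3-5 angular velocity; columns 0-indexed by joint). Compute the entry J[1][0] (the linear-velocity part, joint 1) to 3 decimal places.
axis z_0 = ẑ; lever o_n−o_0 = (-4.1340,-2.2321,12.0000)
cross product → J_v[:, 0] = (2.2321,-4.1340,0.0000)
J_ω[:, 0] = z_0
entry J[1][0] = -4.1340

-4.134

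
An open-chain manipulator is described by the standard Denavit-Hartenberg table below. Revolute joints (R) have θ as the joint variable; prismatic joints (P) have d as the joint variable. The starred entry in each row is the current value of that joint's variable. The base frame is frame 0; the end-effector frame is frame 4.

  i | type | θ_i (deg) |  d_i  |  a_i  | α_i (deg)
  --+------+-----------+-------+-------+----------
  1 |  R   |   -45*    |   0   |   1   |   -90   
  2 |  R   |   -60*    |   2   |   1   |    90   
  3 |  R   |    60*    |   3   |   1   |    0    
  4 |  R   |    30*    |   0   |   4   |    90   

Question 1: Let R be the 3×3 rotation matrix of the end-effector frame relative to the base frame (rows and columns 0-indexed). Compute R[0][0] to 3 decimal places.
0.707

End-effector x-axis (col 0 of R) = (0.7071,0.7071,0.0000)
R[0][0] = 0.7071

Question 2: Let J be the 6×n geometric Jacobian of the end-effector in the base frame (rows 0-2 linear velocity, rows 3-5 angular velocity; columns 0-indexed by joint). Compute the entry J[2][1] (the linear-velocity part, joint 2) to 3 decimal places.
axis z_1 = (0.7071,0.7071,0.0000); lever o_n−o_1 = (3.5482,6.1618,2.7990)
cross product → J_v[:, 1] = (1.9792,-1.9792,1.8481)
J_ω[:, 1] = z_1
entry J[2][1] = 1.8481

1.848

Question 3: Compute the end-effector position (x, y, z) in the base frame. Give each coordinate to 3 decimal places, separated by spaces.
4.255 5.455 2.799

after link 1: o_1 = (0.7071, -0.7071, 0.0000)
after link 2: o_2 = (2.4749, 0.3536, 0.8660)
after link 3: o_3 = (1.4269, 2.6263, 2.7990)
after link 4: o_4 = (4.2553, 5.4547, 2.7990)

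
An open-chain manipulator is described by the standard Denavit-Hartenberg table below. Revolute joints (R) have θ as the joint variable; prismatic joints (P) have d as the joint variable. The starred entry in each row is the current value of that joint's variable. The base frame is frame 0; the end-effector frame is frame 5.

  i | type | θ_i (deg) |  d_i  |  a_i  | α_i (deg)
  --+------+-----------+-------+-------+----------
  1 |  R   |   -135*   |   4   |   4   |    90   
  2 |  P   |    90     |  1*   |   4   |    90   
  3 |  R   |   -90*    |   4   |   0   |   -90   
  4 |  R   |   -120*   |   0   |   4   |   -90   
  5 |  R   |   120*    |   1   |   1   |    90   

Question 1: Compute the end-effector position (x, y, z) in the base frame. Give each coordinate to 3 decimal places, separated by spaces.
-9.486 -6.822 7.134

after link 1: o_1 = (-2.8284, -2.8284, 4.0000)
after link 2: o_2 = (-3.5355, -2.1213, 8.0000)
after link 3: o_3 = (-6.3640, -4.9497, 8.0000)
after link 4: o_4 = (-10.2277, -5.9850, 8.0000)
after link 5: o_5 = (-9.4859, -6.8215, 7.1340)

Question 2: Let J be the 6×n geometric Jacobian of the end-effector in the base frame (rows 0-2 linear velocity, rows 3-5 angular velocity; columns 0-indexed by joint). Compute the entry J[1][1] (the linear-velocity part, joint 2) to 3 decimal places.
prismatic axis z_1 = (-0.7071,0.7071,0.0000)
J_v[:, 1] = z_1; J_ω[:, 1] = (0,0,0)
entry J[1][1] = 0.7071

0.707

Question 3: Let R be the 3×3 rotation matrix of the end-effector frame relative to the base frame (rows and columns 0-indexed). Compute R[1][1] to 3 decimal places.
End-effector y-axis (col 1 of R) = (0.2588,-0.9659,0.0000)
R[1][1] = -0.9659

-0.966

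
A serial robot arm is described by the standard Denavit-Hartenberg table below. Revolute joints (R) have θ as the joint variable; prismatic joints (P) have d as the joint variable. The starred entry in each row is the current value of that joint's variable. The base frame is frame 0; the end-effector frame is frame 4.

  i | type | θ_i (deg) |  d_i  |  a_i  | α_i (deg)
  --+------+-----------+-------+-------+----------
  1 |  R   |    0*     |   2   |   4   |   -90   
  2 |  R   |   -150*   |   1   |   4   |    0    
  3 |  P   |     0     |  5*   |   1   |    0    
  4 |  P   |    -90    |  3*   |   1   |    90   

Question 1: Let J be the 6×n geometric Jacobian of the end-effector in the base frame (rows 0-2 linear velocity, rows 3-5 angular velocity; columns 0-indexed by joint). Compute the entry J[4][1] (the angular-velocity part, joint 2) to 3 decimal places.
1.000

axis z_1 = (0.0000,1.0000,0.0000); lever o_n−o_1 = (-4.8301,9.0000,1.6340)
cross product → J_v[:, 1] = (1.6340,-0.0000,4.8301)
J_ω[:, 1] = z_1
entry J[4][1] = 1.0000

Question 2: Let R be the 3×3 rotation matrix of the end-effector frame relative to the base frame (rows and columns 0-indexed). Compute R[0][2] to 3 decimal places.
End-effector z-axis (col 2 of R) = (0.8660,0.0000,-0.5000)
R[0][2] = 0.8660

0.866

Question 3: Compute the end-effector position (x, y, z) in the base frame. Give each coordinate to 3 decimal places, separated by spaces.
-0.830 9.000 3.634

after link 1: o_1 = (4.0000, 0.0000, 2.0000)
after link 2: o_2 = (0.5359, 1.0000, 4.0000)
after link 3: o_3 = (-0.3301, 6.0000, 4.5000)
after link 4: o_4 = (-0.8301, 9.0000, 3.6340)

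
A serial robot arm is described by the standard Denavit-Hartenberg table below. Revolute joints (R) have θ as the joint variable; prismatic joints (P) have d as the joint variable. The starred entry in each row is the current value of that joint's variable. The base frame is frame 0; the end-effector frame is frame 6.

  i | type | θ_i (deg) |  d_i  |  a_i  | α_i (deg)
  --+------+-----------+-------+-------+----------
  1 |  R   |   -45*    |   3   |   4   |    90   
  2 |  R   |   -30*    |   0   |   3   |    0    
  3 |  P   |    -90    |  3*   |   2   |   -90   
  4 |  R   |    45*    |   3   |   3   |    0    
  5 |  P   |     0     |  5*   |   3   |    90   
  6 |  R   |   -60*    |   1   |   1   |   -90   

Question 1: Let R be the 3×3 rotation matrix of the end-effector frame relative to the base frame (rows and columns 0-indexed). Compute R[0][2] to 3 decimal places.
End-effector z-axis (col 2 of R) = (0.5227,0.3433,-0.7803)
R[0][2] = 0.5227

0.523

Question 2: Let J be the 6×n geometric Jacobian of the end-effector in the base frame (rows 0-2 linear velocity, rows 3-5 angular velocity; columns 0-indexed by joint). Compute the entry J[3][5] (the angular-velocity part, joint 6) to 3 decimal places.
-0.750

axis z_5 = (-0.7500,-0.2500,-0.6124); lever o_n−o_5 = (-1.1553,0.6553,-0.4855)
cross product → J_v[:, 5] = (0.5227,0.3433,-0.7803)
J_ω[:, 5] = z_5
entry J[3][5] = -0.7500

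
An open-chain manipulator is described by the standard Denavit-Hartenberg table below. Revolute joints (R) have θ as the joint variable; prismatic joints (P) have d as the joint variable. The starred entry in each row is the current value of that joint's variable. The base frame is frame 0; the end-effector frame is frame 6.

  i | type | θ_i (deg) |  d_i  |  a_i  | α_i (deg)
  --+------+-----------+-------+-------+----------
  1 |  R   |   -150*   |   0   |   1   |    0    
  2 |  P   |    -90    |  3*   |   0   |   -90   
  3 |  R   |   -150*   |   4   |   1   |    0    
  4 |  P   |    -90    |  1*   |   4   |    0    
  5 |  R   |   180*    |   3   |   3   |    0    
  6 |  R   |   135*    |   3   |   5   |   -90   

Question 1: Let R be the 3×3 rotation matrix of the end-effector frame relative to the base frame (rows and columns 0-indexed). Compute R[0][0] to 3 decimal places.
-0.129

End-effector x-axis (col 0 of R) = (-0.1294,0.2241,-0.9659)
R[0][0] = -0.1294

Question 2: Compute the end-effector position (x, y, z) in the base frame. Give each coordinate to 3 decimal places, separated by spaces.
-10.356 -6.062 -2.196

after link 1: o_1 = (-0.8660, -0.5000, 0.0000)
after link 2: o_2 = (-0.8660, -0.5000, 3.0000)
after link 3: o_3 = (-3.8971, -3.2500, 3.5000)
after link 4: o_4 = (-3.7631, -5.4821, 0.0359)
after link 5: o_5 = (-7.1112, -5.6830, 2.6340)
after link 6: o_6 = (-10.3563, -6.0623, -2.1957)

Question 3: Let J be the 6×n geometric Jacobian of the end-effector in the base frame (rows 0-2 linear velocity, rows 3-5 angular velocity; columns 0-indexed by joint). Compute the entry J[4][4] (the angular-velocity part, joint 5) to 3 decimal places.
-0.500

axis z_4 = (-0.8660,-0.5000,0.0000); lever o_n−o_4 = (-6.5932,-0.5802,-2.2316)
cross product → J_v[:, 4] = (1.1158,-1.9326,-2.7941)
J_ω[:, 4] = z_4
entry J[4][4] = -0.5000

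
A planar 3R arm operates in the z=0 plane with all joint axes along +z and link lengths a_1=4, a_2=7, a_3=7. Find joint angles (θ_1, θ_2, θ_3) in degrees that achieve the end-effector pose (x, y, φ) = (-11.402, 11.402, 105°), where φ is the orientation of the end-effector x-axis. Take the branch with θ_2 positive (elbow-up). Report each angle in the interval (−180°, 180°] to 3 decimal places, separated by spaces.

135.013 29.979 -59.992

wrist centre = target − a_3·(cos φ, sin φ) = (-9.5903, 4.6405)
cos θ_2 = (113.5076−4²−7²)/(2·4·7) = 0.8662; θ_2 = 29.9791° (elbow-up)
β = atan2(4.6405,-9.5903) = 154.1787°; ψ = atan2(3.4978,10.0635) = 19.1661°
θ_1 = β − ψ = 135.0126°
θ_3 = φ − θ_1 − θ_2 = -59.9917° (wrapped to (-180°,180°])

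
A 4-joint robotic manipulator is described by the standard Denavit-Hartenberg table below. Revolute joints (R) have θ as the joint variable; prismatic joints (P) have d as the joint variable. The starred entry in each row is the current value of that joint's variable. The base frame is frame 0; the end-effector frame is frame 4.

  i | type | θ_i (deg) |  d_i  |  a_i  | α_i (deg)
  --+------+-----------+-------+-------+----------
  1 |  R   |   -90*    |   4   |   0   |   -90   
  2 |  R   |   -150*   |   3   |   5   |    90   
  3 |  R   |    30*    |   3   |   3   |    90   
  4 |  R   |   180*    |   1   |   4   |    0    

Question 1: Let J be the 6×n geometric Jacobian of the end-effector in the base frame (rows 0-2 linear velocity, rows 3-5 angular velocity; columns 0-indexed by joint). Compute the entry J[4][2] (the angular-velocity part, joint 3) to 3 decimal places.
0.500

axis z_2 = (0.0000,0.5000,-0.8660); lever o_n−o_2 = (-1.3660,1.1830,-2.7811)
cross product → J_v[:, 2] = (-0.3660,1.1830,0.6830)
J_ω[:, 2] = z_2
entry J[4][2] = 0.5000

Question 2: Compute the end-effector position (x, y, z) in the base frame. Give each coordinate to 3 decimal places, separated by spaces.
after link 1: o_1 = (0.0000, 0.0000, 4.0000)
after link 2: o_2 = (3.0000, 4.3301, 6.5000)
after link 3: o_3 = (4.5000, 8.0801, 5.2010)
after link 4: o_4 = (1.6340, 5.5131, 3.7189)

1.634 5.513 3.719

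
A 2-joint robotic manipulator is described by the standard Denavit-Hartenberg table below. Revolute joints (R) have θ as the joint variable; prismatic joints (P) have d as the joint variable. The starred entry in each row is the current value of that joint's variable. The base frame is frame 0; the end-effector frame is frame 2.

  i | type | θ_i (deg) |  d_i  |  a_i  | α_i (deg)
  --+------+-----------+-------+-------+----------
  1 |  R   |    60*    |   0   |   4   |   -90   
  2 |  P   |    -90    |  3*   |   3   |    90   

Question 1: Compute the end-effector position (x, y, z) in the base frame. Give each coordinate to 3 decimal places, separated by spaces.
-0.598 4.964 3.000

after link 1: o_1 = (2.0000, 3.4641, 0.0000)
after link 2: o_2 = (-0.5981, 4.9641, 3.0000)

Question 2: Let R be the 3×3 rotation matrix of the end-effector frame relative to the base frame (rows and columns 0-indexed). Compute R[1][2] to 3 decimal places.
-0.866

End-effector z-axis (col 2 of R) = (-0.5000,-0.8660,0.0000)
R[1][2] = -0.8660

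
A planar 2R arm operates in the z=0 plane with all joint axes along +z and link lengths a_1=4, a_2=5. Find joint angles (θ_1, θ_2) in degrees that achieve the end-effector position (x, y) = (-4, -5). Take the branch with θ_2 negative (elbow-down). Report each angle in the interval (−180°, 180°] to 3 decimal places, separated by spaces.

-77.320 -90.000

cos θ_2 = (41.0000−4²−5²)/(2·4·5) = 0.0000; θ_2 = -90.0000° (elbow-down)
β = atan2(-5.0000,-4.0000) = -128.6598°; ψ = atan2(-5.0000,4.0000) = -51.3402°
θ_1 = β − ψ = -77.3196°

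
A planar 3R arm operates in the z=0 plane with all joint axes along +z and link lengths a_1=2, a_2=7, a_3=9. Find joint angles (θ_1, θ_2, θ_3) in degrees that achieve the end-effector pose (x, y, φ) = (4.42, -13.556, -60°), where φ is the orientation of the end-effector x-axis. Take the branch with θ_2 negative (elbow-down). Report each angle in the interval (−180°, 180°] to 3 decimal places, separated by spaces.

29.985 -134.990 45.005

wrist centre = target − a_3·(cos φ, sin φ) = (-0.0800, -5.7618)
cos θ_2 = (33.2044−2²−7²)/(2·2·7) = -0.7070; θ_2 = -134.9902° (elbow-down)
β = atan2(-5.7618,-0.0800) = -90.7955°; ψ = atan2(-4.9506,-2.9489) = -120.7808°
θ_1 = β − ψ = 29.9853°
θ_3 = φ − θ_1 − θ_2 = 45.0049° (wrapped to (-180°,180°])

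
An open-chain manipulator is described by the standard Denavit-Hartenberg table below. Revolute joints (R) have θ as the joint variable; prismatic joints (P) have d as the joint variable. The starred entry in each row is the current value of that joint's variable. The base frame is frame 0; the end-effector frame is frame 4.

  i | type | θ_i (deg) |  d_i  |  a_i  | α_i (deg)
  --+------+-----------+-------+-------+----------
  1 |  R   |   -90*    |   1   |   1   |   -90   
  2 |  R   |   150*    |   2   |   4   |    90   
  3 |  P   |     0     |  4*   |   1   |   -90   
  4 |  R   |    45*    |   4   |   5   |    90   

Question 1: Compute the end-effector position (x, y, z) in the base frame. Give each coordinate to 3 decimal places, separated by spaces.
after link 1: o_1 = (0.0000, -1.0000, 1.0000)
after link 2: o_2 = (2.0000, 2.4641, -1.0000)
after link 3: o_3 = (2.0000, 1.3301, -4.9641)
after link 4: o_4 = (6.0000, 6.1598, -3.6700)

6.000 6.160 -3.670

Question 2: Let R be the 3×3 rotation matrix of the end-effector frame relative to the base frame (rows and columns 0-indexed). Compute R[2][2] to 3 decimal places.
-0.966

End-effector z-axis (col 2 of R) = (0.0000,0.2588,-0.9659)
R[2][2] = -0.9659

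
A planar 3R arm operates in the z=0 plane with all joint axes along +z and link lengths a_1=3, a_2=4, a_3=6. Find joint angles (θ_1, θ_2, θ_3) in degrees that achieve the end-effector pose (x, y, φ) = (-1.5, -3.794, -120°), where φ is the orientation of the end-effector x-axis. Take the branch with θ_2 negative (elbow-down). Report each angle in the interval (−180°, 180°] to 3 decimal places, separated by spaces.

wrist centre = target − a_3·(cos φ, sin φ) = (1.5000, 1.4022)
cos θ_2 = (4.2160−3²−4²)/(2·3·4) = -0.8660; θ_2 = -149.9969° (elbow-down)
β = atan2(1.4022,1.5000) = 43.0690°; ψ = atan2(-2.0002,-0.4640) = -103.0602°
θ_1 = β − ψ = 146.1292°
θ_3 = φ − θ_1 − θ_2 = -116.1323° (wrapped to (-180°,180°])

146.129 -149.997 -116.132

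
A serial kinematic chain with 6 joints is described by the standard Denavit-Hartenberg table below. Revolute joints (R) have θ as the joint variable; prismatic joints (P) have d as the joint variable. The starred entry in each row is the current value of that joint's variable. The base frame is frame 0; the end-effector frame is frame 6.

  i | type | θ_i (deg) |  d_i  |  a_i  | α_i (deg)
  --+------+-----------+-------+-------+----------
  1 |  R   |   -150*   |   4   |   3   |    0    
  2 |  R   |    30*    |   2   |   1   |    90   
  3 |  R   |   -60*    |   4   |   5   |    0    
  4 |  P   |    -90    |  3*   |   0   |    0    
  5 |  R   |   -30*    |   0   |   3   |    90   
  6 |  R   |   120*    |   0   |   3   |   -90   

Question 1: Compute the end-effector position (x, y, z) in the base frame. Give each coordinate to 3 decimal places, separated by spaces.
after link 1: o_1 = (-2.5981, -1.5000, 4.0000)
after link 2: o_2 = (-3.0981, -2.3660, 6.0000)
after link 3: o_3 = (-7.8122, -2.5311, 1.6699)
after link 4: o_4 = (-10.4103, -1.0311, 1.6699)
after link 5: o_5 = (-8.9103, 1.5670, 1.6699)
after link 6: o_6 = (-11.9103, 1.5670, 1.6699)

-11.910 1.567 1.670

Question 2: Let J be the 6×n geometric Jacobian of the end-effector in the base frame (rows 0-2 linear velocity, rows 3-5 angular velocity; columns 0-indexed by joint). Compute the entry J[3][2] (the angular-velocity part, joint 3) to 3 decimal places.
axis z_2 = (-0.8660,0.5000,0.0000); lever o_n−o_2 = (-8.8122,3.9330,-4.3301)
cross product → J_v[:, 2] = (-2.1651,-3.7500,1.0000)
J_ω[:, 2] = z_2
entry J[3][2] = -0.8660

-0.866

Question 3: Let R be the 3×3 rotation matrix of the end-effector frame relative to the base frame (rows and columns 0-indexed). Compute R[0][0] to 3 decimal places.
-1.000

End-effector x-axis (col 0 of R) = (-1.0000,0.0000,0.0000)
R[0][0] = -1.0000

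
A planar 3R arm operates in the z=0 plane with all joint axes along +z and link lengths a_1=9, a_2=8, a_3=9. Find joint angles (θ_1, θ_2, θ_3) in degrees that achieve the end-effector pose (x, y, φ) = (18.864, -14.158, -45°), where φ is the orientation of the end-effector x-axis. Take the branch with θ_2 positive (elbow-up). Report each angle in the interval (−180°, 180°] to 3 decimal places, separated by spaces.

-60.000 60.001 -45.001

wrist centre = target − a_3·(cos φ, sin φ) = (12.5000, -7.7940)
cos θ_2 = (216.9980−9²−8²)/(2·9·8) = 0.5000; θ_2 = 60.0009° (elbow-up)
β = atan2(-7.7940,12.5000) = -31.9444°; ψ = atan2(6.9283,12.9999) = 28.0553°
θ_1 = β − ψ = -59.9997°
θ_3 = φ − θ_1 − θ_2 = -45.0012° (wrapped to (-180°,180°])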